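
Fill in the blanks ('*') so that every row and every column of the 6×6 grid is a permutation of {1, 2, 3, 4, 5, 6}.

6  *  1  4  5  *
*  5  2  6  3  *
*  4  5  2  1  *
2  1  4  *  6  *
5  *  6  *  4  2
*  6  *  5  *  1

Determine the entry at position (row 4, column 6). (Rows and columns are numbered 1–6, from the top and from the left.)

(r1,c6) = 3
(r2,c6) = 4
(r3,c1) = 3
(r3,c6) = 6
(r4,c4) = 3
(r4,c6) = 5

5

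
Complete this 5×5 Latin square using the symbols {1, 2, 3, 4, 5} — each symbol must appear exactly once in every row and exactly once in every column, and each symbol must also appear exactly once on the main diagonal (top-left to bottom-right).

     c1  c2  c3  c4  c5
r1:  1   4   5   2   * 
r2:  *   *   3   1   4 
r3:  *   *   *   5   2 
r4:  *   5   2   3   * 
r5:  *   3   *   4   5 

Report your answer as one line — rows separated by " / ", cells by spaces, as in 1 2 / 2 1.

(r1,c5) = 3
(r2,c2) = 2
(r3,c2) = 1
(r3,c3) = 4
(r4,c1) = 4
(r4,c5) = 1
(r5,c1) = 2
(r5,c3) = 1
(r2,c1) = 5
(r3,c1) = 3

1 4 5 2 3 / 5 2 3 1 4 / 3 1 4 5 2 / 4 5 2 3 1 / 2 3 1 4 5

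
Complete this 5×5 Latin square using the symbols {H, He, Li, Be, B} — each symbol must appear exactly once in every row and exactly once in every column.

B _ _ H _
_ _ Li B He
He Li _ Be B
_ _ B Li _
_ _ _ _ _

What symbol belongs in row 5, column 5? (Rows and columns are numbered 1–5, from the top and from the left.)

H

(r3,c3): row 3 has {He,Li,Be,B}; column 3 has {Li,B}, so it must be H.
(r5,c4): row 5 is empty so far; column 4 has {H,Li,Be,B}, so it must be He.
(r5,c3): row 5 has {He}; column 3 has {H,Li,B}, so it must be Be.
(r1,c3): row 1 has {H,B}; column 3 has {H,Li,Be,B}, so it must be He.
(r1,c2): row 1 has {H,He,B}; column 2 has {Li}, so it must be Be.
(r1,c5): row 1 has {H,He,Be,B}; column 5 has {He,B}, so it must be Li.
(r2,c2): row 2 has {He,Li,B}; column 2 has {Li,Be}, so it must be H.
(r4,c2): row 4 has {Li,B}; column 2 has {H,Li,Be}, so it must be He.
(r5,c2): row 5 has {He,Be}; column 2 has {H,He,Li,Be}, so it must be B.
(r5,c5): row 5 has {He,Be,B}; column 5 has {He,Li,B}, so it must be H.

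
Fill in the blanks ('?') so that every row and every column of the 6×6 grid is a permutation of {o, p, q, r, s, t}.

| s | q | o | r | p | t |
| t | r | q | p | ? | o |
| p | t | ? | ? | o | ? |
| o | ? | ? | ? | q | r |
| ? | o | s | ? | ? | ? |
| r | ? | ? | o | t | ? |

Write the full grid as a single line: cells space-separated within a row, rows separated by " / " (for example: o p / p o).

s q o r p t / t r q p s o / p t r q o s / o p t s q r / q o s t r p / r s p o t q

At row 2, column 5: row 2 has {o,p,q,r,t}; column 5 has {o,p,q,t}; that leaves s.
At row 3, column 3: row 3 has {o,p,t}; column 3 has {o,q,s}; that leaves r.
At row 5, column 1: row 5 has {o,s}; column 1 has {o,p,r,s,t}; that leaves q.
At row 5, column 4: row 5 has {o,q,s}; column 4 has {o,p,r}; that leaves t.
At row 5, column 5: row 5 has {o,q,s,t}; column 5 has {o,p,q,s,t}; that leaves r.
At row 5, column 6: row 5 has {o,q,r,s,t}; column 6 has {o,r,t}; that leaves p.
At row 6, column 3: row 6 has {o,r,t}; column 3 has {o,q,r,s}; that leaves p.
At row 4, column 3: row 4 has {o,q,r}; column 3 has {o,p,q,r,s}; that leaves t.
At row 4, column 4: row 4 has {o,q,r,t}; column 4 has {o,p,r,t}; that leaves s.
At row 6, column 2: row 6 has {o,p,r,t}; column 2 has {o,q,r,t}; that leaves s.
At row 6, column 6: row 6 has {o,p,r,s,t}; column 6 has {o,p,r,t}; that leaves q.
At row 3, column 4: row 3 has {o,p,r,t}; column 4 has {o,p,r,s,t}; that leaves q.
At row 3, column 6: row 3 has {o,p,q,r,t}; column 6 has {o,p,q,r,t}; that leaves s.
At row 4, column 2: row 4 has {o,q,r,s,t}; column 2 has {o,q,r,s,t}; that leaves p.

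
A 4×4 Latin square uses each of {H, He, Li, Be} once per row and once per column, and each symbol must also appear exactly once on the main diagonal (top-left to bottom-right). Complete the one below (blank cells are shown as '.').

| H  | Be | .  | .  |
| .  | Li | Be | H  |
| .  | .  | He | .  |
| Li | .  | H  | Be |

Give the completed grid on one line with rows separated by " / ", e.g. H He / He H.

H Be Li He / He Li Be H / Be H He Li / Li He H Be

row 1 has {H,Be}; column 3 has {H,He,Be} — only Li is left for (r1,c3).
row 1 has {H,Li,Be}; column 4 has {H,Be} — only He is left for (r1,c4).
row 2 has {H,Li,Be}; column 1 has {H,Li} — only He is left for (r2,c1).
row 3 has {He}; column 1 has {H,He,Li} — only Be is left for (r3,c1).
row 3 has {He,Be}; column 2 has {Li,Be} — only H is left for (r3,c2).
row 3 has {H,He,Be}; column 4 has {H,He,Be} — only Li is left for (r3,c4).
row 4 has {H,Li,Be}; column 2 has {H,Li,Be} — only He is left for (r4,c2).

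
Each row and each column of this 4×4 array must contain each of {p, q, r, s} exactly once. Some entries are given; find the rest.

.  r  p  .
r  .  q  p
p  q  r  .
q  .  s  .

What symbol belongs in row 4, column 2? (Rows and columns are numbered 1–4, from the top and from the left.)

Cell (r1,c1): row 1 has {p,r}; column 1 has {p,q,r} → s.
Cell (r1,c4): row 1 has {p,r,s}; column 4 has {p} → q.
Cell (r2,c2): row 2 has {p,q,r}; column 2 has {q,r} → s.
Cell (r3,c4): row 3 has {p,q,r}; column 4 has {p,q} → s.
Cell (r4,c2): row 4 has {q,s}; column 2 has {q,r,s} → p.

p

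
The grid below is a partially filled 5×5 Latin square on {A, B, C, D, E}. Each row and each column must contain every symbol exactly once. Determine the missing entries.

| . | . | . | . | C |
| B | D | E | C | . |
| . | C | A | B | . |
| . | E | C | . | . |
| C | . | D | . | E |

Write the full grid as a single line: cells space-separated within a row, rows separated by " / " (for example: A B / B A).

D A B E C / B D E C A / E C A B D / A E C D B / C B D A E

row 1 has {C}; column 3 has {A,C,D,E} — only B is left for (r1,c3).
row 2 has {B,C,D,E}; column 5 has {C,E} — only A is left for (r2,c5).
row 3 has {A,B,C}; column 5 has {A,C,E} — only D is left for (r3,c5).
row 4 has {C,E}; column 5 has {A,C,D,E} — only B is left for (r4,c5).
row 5 has {C,D,E}; column 4 has {B,C} — only A is left for (r5,c4).
row 1 has {B,C}; column 2 has {C,D,E} — only A is left for (r1,c2).
row 3 has {A,B,C,D}; column 1 has {B,C} — only E is left for (r3,c1).
row 4 has {B,C,E}; column 4 has {A,B,C} — only D is left for (r4,c4).
row 5 has {A,C,D,E}; column 2 has {A,C,D,E} — only B is left for (r5,c2).
row 1 has {A,B,C}; column 1 has {B,C,E} — only D is left for (r1,c1).
row 1 has {A,B,C,D}; column 4 has {A,B,C,D} — only E is left for (r1,c4).
row 4 has {B,C,D,E}; column 1 has {B,C,D,E} — only A is left for (r4,c1).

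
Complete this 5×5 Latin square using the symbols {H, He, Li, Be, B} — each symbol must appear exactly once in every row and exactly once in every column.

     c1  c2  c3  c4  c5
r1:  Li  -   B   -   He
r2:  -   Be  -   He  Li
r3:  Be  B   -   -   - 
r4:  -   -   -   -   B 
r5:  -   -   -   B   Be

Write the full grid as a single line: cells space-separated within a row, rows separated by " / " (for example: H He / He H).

(r1,c2): row 1 has {He,Li,B}; column 2 has {Be,B}, so it must be H.
(r1,c4): row 1 has {H,He,Li,B}; column 4 has {He,B}, so it must be Be.
(r2,c3): row 2 has {He,Li,Be}; column 3 has {B}, so it must be H.
(r3,c5): row 3 has {Be,B}; column 5 has {He,Li,Be,B}, so it must be H.
(r2,c1): row 2 has {H,He,Li,Be}; column 1 has {Li,Be}, so it must be B.
(r3,c4): row 3 has {H,Be,B}; column 4 has {He,Be,B}, so it must be Li.
(r4,c4): row 4 has {B}; column 4 has {He,Li,Be,B}, so it must be H.
(r3,c3): row 3 has {H,Li,Be,B}; column 3 has {H,B}, so it must be He.
(r4,c1): row 4 has {H,B}; column 1 has {Li,Be,B}, so it must be He.
(r4,c2): row 4 has {H,He,B}; column 2 has {H,Be,B}, so it must be Li.
(r4,c3): row 4 has {H,He,Li,B}; column 3 has {H,He,B}, so it must be Be.
(r5,c1): row 5 has {Be,B}; column 1 has {He,Li,Be,B}, so it must be H.
(r5,c2): row 5 has {H,Be,B}; column 2 has {H,Li,Be,B}, so it must be He.
(r5,c3): row 5 has {H,He,Be,B}; column 3 has {H,He,Be,B}, so it must be Li.

Li H B Be He / B Be H He Li / Be B He Li H / He Li Be H B / H He Li B Be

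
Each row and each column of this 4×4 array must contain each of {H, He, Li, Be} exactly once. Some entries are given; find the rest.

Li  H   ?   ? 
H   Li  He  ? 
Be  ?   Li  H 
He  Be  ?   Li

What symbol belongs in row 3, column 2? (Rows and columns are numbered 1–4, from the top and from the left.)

He

(r1,c3) = Be
(r1,c4) = He
(r2,c4) = Be
(r3,c2) = He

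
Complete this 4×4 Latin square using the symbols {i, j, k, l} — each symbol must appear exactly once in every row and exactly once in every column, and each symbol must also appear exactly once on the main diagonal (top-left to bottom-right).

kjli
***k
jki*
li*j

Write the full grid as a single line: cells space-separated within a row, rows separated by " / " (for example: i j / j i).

k j l i / i l j k / j k i l / l i k j

(r2,c1): row 2 has {k}; column 1 has {j,k,l}, so it must be i.
(r2,c2): row 2 has {i,k}; column 2 has {i,j,k}; the diagonal has {i,j,k}, so it must be l.
(r2,c3): row 2 has {i,k,l}; column 3 has {i,l}, so it must be j.
(r3,c4): row 3 has {i,j,k}; column 4 has {i,j,k}, so it must be l.
(r4,c3): row 4 has {i,j,l}; column 3 has {i,j,l}, so it must be k.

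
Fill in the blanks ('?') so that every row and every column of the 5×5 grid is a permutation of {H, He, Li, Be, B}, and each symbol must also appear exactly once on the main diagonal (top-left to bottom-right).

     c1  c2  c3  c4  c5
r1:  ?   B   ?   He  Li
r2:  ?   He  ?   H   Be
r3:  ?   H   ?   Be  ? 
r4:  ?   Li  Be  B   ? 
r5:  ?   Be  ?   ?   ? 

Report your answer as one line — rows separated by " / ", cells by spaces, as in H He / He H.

Be B H He Li / Li He B H Be / He H Li Be B / H Li Be B He / B Be He Li H

(r1,c3) = H
(r3,c3) = Li
(r5,c4) = Li
(r5,c5) = H
(r1,c1) = Be
(r2,c3) = B
(r4,c5) = He
(r5,c3) = He
(r2,c1) = Li
(r3,c5) = B
(r4,c1) = H
(r5,c1) = B
(r3,c1) = He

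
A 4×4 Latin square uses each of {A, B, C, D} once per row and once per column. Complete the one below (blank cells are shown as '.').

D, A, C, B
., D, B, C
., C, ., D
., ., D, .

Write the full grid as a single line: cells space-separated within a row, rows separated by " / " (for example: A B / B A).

D A C B / A D B C / B C A D / C B D A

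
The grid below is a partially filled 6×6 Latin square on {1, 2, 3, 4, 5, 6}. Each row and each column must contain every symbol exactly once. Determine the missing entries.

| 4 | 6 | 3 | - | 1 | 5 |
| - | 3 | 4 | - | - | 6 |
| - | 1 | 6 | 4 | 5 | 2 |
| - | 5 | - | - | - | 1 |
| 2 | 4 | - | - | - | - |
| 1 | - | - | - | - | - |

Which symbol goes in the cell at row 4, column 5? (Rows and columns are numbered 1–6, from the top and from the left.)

Cell (r1,c4): row 1 has {1,3,4,5,6}; column 4 has {4} → 2.
Cell (r2,c1): row 2 has {3,4,6}; column 1 has {1,2,4} → 5.
Cell (r2,c4): row 2 has {3,4,5,6}; column 4 has {2,4} → 1.
Cell (r2,c5): row 2 has {1,3,4,5,6}; column 5 has {1,5} → 2.
Cell (r3,c1): row 3 has {1,2,4,5,6}; column 1 has {1,2,4,5} → 3.
Cell (r4,c1): row 4 has {1,5}; column 1 has {1,2,3,4,5} → 6.
Cell (r4,c3): row 4 has {1,5,6}; column 3 has {3,4,6} → 2.
Cell (r4,c4): row 4 has {1,2,5,6}; column 4 has {1,2,4} → 3.
Cell (r4,c5): row 4 has {1,2,3,5,6}; column 5 has {1,2,5} → 4.

4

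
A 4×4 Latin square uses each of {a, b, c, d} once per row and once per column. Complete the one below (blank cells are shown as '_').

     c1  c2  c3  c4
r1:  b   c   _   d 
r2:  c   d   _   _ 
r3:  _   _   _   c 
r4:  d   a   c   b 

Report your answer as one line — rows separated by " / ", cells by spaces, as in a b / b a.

(r1,c3) = a
(r2,c3) = b
(r2,c4) = a
(r3,c1) = a
(r3,c2) = b
(r3,c3) = d

b c a d / c d b a / a b d c / d a c b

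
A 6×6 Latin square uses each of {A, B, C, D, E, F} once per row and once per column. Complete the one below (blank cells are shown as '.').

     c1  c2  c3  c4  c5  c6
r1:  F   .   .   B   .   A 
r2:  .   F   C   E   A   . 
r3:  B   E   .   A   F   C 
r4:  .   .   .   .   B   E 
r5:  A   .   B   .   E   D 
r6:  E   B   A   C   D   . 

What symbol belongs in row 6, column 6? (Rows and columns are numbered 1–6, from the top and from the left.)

row 1 has {A,B,F}; column 5 has {A,B,D,E,F} — only C is left for (r1,c5).
row 2 has {A,C,E,F}; column 1 has {A,B,E,F} — only D is left for (r2,c1).
row 2 has {A,C,D,E,F}; column 6 has {A,C,D,E} — only B is left for (r2,c6).
row 3 has {A,B,C,E,F}; column 3 has {A,B,C} — only D is left for (r3,c3).
row 4 has {B,E}; column 1 has {A,B,D,E,F} — only C is left for (r4,c1).
row 4 has {B,C,E}; column 3 has {A,B,C,D} — only F is left for (r4,c3).
row 4 has {B,C,E,F}; column 4 has {A,B,C,E} — only D is left for (r4,c4).
row 5 has {A,B,D,E}; column 2 has {B,E,F} — only C is left for (r5,c2).
row 5 has {A,B,C,D,E}; column 4 has {A,B,C,D,E} — only F is left for (r5,c4).
row 6 has {A,B,C,D,E}; column 6 has {A,B,C,D,E} — only F is left for (r6,c6).

F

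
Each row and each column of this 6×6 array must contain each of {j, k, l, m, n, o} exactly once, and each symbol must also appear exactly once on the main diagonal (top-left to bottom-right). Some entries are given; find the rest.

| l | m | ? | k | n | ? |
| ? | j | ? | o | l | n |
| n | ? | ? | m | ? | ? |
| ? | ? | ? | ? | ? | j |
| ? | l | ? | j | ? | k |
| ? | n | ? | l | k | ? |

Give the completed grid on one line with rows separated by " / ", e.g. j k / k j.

(r1,c6) = o
(r3,c6) = l
(r4,c4) = n
(r6,c6) = m
(r1,c3) = j
(r5,c5) = o
(r6,c3) = o
(r3,c3) = k
(r3,c5) = j
(r4,c5) = m
(r5,c1) = m
(r5,c3) = n
(r6,c1) = j
(r2,c1) = k
(r2,c3) = m
(r3,c2) = o
(r4,c1) = o
(r4,c2) = k
(r4,c3) = l

l m j k n o / k j m o l n / n o k m j l / o k l n m j / m l n j o k / j n o l k m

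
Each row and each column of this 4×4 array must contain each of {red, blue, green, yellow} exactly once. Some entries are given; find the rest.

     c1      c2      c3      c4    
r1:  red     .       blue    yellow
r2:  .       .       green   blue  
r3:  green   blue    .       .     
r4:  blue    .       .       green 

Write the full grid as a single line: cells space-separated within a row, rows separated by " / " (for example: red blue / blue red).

red green blue yellow / yellow red green blue / green blue yellow red / blue yellow red green

Cell (r1,c2): row 1 has {red,blue,yellow}; column 2 has {blue} → green.
Cell (r2,c1): row 2 has {blue,green}; column 1 has {red,blue,green} → yellow.
Cell (r2,c2): row 2 has {blue,green,yellow}; column 2 has {blue,green} → red.
Cell (r3,c4): row 3 has {blue,green}; column 4 has {blue,green,yellow} → red.
Cell (r4,c2): row 4 has {blue,green}; column 2 has {red,blue,green} → yellow.
Cell (r4,c3): row 4 has {blue,green,yellow}; column 3 has {blue,green} → red.
Cell (r3,c3): row 3 has {red,blue,green}; column 3 has {red,blue,green} → yellow.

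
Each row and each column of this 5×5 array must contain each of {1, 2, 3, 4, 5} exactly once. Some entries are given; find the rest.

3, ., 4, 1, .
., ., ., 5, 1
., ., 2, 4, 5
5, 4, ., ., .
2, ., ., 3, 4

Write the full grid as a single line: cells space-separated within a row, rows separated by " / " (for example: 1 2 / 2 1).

(r1,c5) = 2
(r2,c1) = 4
(r2,c3) = 3
(r3,c1) = 1
(r3,c2) = 3
(r4,c3) = 1
(r4,c4) = 2
(r4,c5) = 3
(r5,c3) = 5
(r1,c2) = 5
(r2,c2) = 2
(r5,c2) = 1

3 5 4 1 2 / 4 2 3 5 1 / 1 3 2 4 5 / 5 4 1 2 3 / 2 1 5 3 4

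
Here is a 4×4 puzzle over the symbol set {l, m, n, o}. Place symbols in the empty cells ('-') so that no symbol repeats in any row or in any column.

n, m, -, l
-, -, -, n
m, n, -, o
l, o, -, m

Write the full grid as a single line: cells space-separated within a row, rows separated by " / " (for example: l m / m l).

n m o l / o l m n / m n l o / l o n m

(r1,c3) = o
(r2,c1) = o
(r2,c2) = l
(r2,c3) = m
(r3,c3) = l
(r4,c3) = n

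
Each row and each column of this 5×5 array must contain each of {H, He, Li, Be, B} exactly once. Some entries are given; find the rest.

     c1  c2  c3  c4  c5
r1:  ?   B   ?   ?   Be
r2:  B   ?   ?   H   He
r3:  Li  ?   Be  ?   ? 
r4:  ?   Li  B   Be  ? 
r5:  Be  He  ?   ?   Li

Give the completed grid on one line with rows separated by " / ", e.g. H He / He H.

H B He Li Be / B Be Li H He / Li H Be He B / He Li B Be H / Be He H B Li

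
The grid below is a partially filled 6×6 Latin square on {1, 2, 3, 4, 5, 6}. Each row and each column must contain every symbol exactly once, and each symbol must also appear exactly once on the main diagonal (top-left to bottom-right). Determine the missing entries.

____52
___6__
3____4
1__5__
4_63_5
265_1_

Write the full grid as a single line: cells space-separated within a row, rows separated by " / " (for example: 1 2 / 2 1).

6 3 4 1 5 2 / 5 4 2 6 3 1 / 3 5 1 2 6 4 / 1 2 3 5 4 6 / 4 1 6 3 2 5 / 2 6 5 4 1 3

Cell (r1,c1): row 1 has {2,5}; column 1 has {1,2,3,4}; the diagonal has {5} → 6.
Cell (r2,c1): row 2 has {6}; column 1 has {1,2,3,4,6} → 5.
Cell (r5,c5): row 5 has {3,4,5,6}; column 5 has {1,5}; the diagonal has {5,6} → 2.
Cell (r6,c4): row 6 has {1,2,5,6}; column 4 has {3,5,6} → 4.
Cell (r6,c6): row 6 has {1,2,4,5,6}; column 6 has {2,4,5}; the diagonal has {2,5,6} → 3.
Cell (r1,c4): row 1 has {2,5,6}; column 4 has {3,4,5,6} → 1.
Cell (r2,c6): row 2 has {5,6}; column 6 has {2,3,4,5} → 1.
Cell (r3,c3): row 3 has {3,4}; column 3 has {5,6}; the diagonal has {2,3,5,6} → 1.
Cell (r3,c4): row 3 has {1,3,4}; column 4 has {1,3,4,5,6} → 2.
Cell (r3,c5): row 3 has {1,2,3,4}; column 5 has {1,2,5} → 6.
Cell (r4,c6): row 4 has {1,5}; column 6 has {1,2,3,4,5} → 6.
Cell (r5,c2): row 5 has {2,3,4,5,6}; column 2 has {6} → 1.
Cell (r2,c2): row 2 has {1,5,6}; column 2 has {1,6}; the diagonal has {1,2,3,5,6} → 4.
Cell (r2,c5): row 2 has {1,4,5,6}; column 5 has {1,2,5,6} → 3.
Cell (r3,c2): row 3 has {1,2,3,4,6}; column 2 has {1,4,6} → 5.
Cell (r4,c5): row 4 has {1,5,6}; column 5 has {1,2,3,5,6} → 4.
Cell (r1,c2): row 1 has {1,2,5,6}; column 2 has {1,4,5,6} → 3.
Cell (r1,c3): row 1 has {1,2,3,5,6}; column 3 has {1,5,6} → 4.
Cell (r2,c3): row 2 has {1,3,4,5,6}; column 3 has {1,4,5,6} → 2.
Cell (r4,c2): row 4 has {1,4,5,6}; column 2 has {1,3,4,5,6} → 2.
Cell (r4,c3): row 4 has {1,2,4,5,6}; column 3 has {1,2,4,5,6} → 3.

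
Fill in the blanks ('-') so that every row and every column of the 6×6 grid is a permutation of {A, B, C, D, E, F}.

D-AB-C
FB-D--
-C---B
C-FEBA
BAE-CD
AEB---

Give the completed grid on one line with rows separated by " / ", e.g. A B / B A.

(r1,c2) = F
(r1,c5) = E
(r2,c3) = C
(r2,c5) = A
(r2,c6) = E
(r3,c1) = E
(r3,c3) = D
(r3,c5) = F
(r4,c2) = D
(r5,c4) = F
(r6,c4) = C
(r6,c5) = D
(r6,c6) = F
(r3,c4) = A

D F A B E C / F B C D A E / E C D A F B / C D F E B A / B A E F C D / A E B C D F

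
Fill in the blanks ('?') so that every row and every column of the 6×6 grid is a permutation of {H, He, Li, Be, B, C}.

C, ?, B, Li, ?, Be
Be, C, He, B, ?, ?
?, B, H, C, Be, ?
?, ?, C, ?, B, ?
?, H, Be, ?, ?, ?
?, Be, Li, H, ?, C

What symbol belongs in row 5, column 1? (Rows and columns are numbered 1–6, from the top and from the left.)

Li

(r1,c2) = He
(r1,c5) = H
(r2,c5) = Li
(r2,c6) = H
(r4,c2) = Li
(r4,c6) = He
(r5,c4) = He
(r5,c5) = C
(r6,c5) = He
(r3,c6) = Li
(r4,c1) = H
(r4,c4) = Be
(r5,c6) = B
(r6,c1) = B
(r3,c1) = He
(r5,c1) = Li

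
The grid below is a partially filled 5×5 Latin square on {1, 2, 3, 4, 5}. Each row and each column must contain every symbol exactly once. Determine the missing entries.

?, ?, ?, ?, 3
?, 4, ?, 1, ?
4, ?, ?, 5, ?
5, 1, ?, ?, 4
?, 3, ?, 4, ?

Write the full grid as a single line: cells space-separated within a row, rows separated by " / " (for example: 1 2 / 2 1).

1 5 4 2 3 / 3 4 5 1 2 / 4 2 3 5 1 / 5 1 2 3 4 / 2 3 1 4 5

(r1,c4) = 2
(r3,c2) = 2
(r3,c5) = 1
(r4,c4) = 3
(r1,c1) = 1
(r1,c2) = 5
(r1,c3) = 4
(r3,c3) = 3
(r4,c3) = 2
(r5,c1) = 2
(r5,c5) = 5
(r2,c1) = 3
(r2,c3) = 5
(r2,c5) = 2
(r5,c3) = 1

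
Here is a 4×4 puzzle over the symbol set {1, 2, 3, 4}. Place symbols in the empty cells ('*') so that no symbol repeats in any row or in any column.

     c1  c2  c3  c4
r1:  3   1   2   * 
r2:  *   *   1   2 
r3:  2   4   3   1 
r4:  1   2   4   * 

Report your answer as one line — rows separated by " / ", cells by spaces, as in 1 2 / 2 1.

At row 1, column 4: row 1 has {1,2,3}; column 4 has {1,2}; that leaves 4.
At row 2, column 1: row 2 has {1,2}; column 1 has {1,2,3}; that leaves 4.
At row 2, column 2: row 2 has {1,2,4}; column 2 has {1,2,4}; that leaves 3.
At row 4, column 4: row 4 has {1,2,4}; column 4 has {1,2,4}; that leaves 3.

3 1 2 4 / 4 3 1 2 / 2 4 3 1 / 1 2 4 3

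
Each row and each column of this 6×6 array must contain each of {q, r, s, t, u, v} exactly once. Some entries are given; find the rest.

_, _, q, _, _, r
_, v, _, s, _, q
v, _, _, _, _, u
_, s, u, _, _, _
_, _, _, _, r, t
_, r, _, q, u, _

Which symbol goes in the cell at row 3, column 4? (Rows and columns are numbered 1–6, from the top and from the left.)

r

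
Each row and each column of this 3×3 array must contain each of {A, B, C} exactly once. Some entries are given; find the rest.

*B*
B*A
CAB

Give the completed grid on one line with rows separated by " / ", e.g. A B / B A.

A B C / B C A / C A B

(r1,c1): row 1 has {B}; column 1 has {B,C}, so it must be A.
(r1,c3): row 1 has {A,B}; column 3 has {A,B}, so it must be C.
(r2,c2): row 2 has {A,B}; column 2 has {A,B}, so it must be C.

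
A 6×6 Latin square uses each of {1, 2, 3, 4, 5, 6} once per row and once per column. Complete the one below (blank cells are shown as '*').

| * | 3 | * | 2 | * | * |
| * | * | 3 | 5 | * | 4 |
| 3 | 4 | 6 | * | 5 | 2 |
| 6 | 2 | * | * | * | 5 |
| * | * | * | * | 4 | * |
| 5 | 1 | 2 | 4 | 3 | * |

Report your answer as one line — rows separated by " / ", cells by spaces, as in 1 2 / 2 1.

row 2 has {3,4,5}; column 2 has {1,2,3,4} — only 6 is left for (r2,c2).
row 3 has {2,3,4,5,6}; column 4 has {2,4,5} — only 1 is left for (r3,c4).
row 4 has {2,5,6}; column 4 has {1,2,4,5} — only 3 is left for (r4,c4).
row 4 has {2,3,5,6}; column 5 has {3,4,5} — only 1 is left for (r4,c5).
row 5 has {4}; column 2 has {1,2,3,4,6} — only 5 is left for (r5,c2).
row 5 has {4,5}; column 3 has {2,3,6} — only 1 is left for (r5,c3).
row 5 has {1,4,5}; column 4 has {1,2,3,4,5} — only 6 is left for (r5,c4).
row 5 has {1,4,5,6}; column 6 has {2,4,5} — only 3 is left for (r5,c6).
row 6 has {1,2,3,4,5}; column 6 has {2,3,4,5} — only 6 is left for (r6,c6).
row 1 has {2,3}; column 5 has {1,3,4,5} — only 6 is left for (r1,c5).
row 1 has {2,3,6}; column 6 has {2,3,4,5,6} — only 1 is left for (r1,c6).
row 2 has {3,4,5,6}; column 5 has {1,3,4,5,6} — only 2 is left for (r2,c5).
row 4 has {1,2,3,5,6}; column 3 has {1,2,3,6} — only 4 is left for (r4,c3).
row 5 has {1,3,4,5,6}; column 1 has {3,5,6} — only 2 is left for (r5,c1).
row 1 has {1,2,3,6}; column 1 has {2,3,5,6} — only 4 is left for (r1,c1).
row 1 has {1,2,3,4,6}; column 3 has {1,2,3,4,6} — only 5 is left for (r1,c3).
row 2 has {2,3,4,5,6}; column 1 has {2,3,4,5,6} — only 1 is left for (r2,c1).

4 3 5 2 6 1 / 1 6 3 5 2 4 / 3 4 6 1 5 2 / 6 2 4 3 1 5 / 2 5 1 6 4 3 / 5 1 2 4 3 6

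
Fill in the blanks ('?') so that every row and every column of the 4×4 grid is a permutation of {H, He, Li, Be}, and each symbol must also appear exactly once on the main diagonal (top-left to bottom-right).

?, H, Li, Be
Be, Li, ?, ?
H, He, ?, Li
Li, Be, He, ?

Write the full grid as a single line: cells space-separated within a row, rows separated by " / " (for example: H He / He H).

He H Li Be / Be Li H He / H He Be Li / Li Be He H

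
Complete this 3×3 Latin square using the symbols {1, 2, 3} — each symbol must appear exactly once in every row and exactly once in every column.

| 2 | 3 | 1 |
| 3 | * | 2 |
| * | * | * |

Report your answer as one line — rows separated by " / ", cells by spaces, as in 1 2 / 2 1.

2 3 1 / 3 1 2 / 1 2 3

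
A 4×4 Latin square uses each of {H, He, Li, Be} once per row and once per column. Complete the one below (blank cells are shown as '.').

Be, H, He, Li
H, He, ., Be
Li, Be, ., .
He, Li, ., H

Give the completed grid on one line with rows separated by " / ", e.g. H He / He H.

Be H He Li / H He Li Be / Li Be H He / He Li Be H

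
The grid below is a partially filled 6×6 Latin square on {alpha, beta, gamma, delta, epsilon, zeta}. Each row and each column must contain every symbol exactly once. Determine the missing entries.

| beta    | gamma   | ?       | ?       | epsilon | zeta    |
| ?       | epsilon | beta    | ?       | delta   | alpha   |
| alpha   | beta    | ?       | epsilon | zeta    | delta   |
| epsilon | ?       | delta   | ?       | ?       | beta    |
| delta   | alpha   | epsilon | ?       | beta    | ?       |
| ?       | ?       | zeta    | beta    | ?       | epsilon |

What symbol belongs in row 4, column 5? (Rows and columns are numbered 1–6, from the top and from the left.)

(r1,c3) = alpha
(r1,c4) = delta
(r3,c3) = gamma
(r4,c2) = zeta
(r5,c6) = gamma
(r6,c1) = gamma
(r6,c2) = delta
(r6,c5) = alpha
(r2,c1) = zeta
(r2,c4) = gamma
(r4,c4) = alpha
(r4,c5) = gamma

gamma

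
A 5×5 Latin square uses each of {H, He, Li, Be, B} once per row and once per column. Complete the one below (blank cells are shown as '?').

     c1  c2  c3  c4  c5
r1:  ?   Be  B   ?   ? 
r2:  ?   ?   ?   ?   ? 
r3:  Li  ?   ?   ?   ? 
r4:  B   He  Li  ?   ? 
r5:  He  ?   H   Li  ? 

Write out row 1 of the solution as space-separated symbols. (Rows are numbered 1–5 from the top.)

(r1,c1) = H
(r1,c4) = He
(r1,c5) = Li

H Be B He Li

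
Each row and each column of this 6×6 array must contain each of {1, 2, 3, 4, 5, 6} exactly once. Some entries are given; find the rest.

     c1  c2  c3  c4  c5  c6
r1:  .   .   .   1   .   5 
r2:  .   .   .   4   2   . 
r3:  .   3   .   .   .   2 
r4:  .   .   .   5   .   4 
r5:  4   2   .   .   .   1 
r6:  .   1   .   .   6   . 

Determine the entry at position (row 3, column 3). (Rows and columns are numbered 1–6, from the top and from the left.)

5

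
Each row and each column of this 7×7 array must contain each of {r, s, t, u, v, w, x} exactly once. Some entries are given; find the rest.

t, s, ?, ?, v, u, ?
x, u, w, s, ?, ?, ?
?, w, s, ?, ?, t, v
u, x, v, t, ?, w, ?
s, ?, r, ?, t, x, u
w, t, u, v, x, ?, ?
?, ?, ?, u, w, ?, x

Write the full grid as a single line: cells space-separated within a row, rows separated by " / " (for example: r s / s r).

t s x r v u w / x u w s r v t / r w s x u t v / u x v t s w r / s v r w t x u / w t u v x r s / v r t u w s x

(r1,c3): row 1 has {s,t,u,v}; column 3 has {r,s,u,v,w}, so it must be x.
(r2,c5): row 2 has {s,u,w,x}; column 5 has {t,v,w,x}, so it must be r.
(r2,c6): row 2 has {r,s,u,w,x}; column 6 has {t,u,w,x}, so it must be v.
(r2,c7): row 2 has {r,s,u,v,w,x}; column 7 has {u,v,x}, so it must be t.
(r3,c1): row 3 has {s,t,v,w}; column 1 has {s,t,u,w,x}, so it must be r.
(r3,c4): row 3 has {r,s,t,v,w}; column 4 has {s,t,u,v}, so it must be x.
(r3,c5): row 3 has {r,s,t,v,w,x}; column 5 has {r,t,v,w,x}, so it must be u.
(r4,c5): row 4 has {t,u,v,w,x}; column 5 has {r,t,u,v,w,x}, so it must be s.
(r4,c7): row 4 has {s,t,u,v,w,x}; column 7 has {t,u,v,x}, so it must be r.
(r5,c2): row 5 has {r,s,t,u,x}; column 2 has {s,t,u,w,x}, so it must be v.
(r5,c4): row 5 has {r,s,t,u,v,x}; column 4 has {s,t,u,v,x}, so it must be w.
(r6,c7): row 6 has {t,u,v,w,x}; column 7 has {r,t,u,v,x}, so it must be s.
(r7,c1): row 7 has {u,w,x}; column 1 has {r,s,t,u,w,x}, so it must be v.
(r7,c2): row 7 has {u,v,w,x}; column 2 has {s,t,u,v,w,x}, so it must be r.
(r7,c3): row 7 has {r,u,v,w,x}; column 3 has {r,s,u,v,w,x}, so it must be t.
(r7,c6): row 7 has {r,t,u,v,w,x}; column 6 has {t,u,v,w,x}, so it must be s.
(r1,c4): row 1 has {s,t,u,v,x}; column 4 has {s,t,u,v,w,x}, so it must be r.
(r1,c7): row 1 has {r,s,t,u,v,x}; column 7 has {r,s,t,u,v,x}, so it must be w.
(r6,c6): row 6 has {s,t,u,v,w,x}; column 6 has {s,t,u,v,w,x}, so it must be r.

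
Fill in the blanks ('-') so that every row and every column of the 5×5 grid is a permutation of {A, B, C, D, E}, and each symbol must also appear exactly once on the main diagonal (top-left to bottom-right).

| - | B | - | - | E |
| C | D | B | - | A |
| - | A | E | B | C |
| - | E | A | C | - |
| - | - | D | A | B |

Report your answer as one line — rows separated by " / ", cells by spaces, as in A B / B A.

Cell (r1,c1): row 1 has {B,E}; column 1 has {C}; the diagonal has {B,C,D,E} → A.
Cell (r1,c3): row 1 has {A,B,E}; column 3 has {A,B,D,E} → C.
Cell (r1,c4): row 1 has {A,B,C,E}; column 4 has {A,B,C} → D.
Cell (r2,c4): row 2 has {A,B,C,D}; column 4 has {A,B,C,D} → E.
Cell (r3,c1): row 3 has {A,B,C,E}; column 1 has {A,C} → D.
Cell (r4,c1): row 4 has {A,C,E}; column 1 has {A,C,D} → B.
Cell (r4,c5): row 4 has {A,B,C,E}; column 5 has {A,B,C,E} → D.
Cell (r5,c1): row 5 has {A,B,D}; column 1 has {A,B,C,D} → E.
Cell (r5,c2): row 5 has {A,B,D,E}; column 2 has {A,B,D,E} → C.

A B C D E / C D B E A / D A E B C / B E A C D / E C D A B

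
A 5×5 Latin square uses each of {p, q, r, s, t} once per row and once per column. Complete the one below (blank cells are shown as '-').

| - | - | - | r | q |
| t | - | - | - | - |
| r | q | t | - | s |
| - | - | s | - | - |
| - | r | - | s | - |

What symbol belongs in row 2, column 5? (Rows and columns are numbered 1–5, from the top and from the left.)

p

(r1,c3) = p
(r3,c4) = p
(r5,c3) = q
(r1,c1) = s
(r1,c2) = t
(r2,c3) = r
(r2,c4) = q
(r2,c5) = p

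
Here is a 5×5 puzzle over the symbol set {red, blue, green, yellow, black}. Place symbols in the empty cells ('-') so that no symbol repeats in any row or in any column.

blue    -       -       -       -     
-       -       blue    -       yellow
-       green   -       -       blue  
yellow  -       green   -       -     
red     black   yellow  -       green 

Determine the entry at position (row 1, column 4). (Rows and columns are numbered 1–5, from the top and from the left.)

green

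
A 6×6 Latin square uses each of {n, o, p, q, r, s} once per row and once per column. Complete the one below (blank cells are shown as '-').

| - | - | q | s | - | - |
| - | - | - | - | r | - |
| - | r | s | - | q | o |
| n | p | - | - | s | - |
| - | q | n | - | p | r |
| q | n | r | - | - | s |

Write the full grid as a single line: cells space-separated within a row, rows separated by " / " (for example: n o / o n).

r o q s n p / o s p q r n / p r s n q o / n p o r s q / s q n o p r / q n r p o s

At row 1, column 2: row 1 has {q,s}; column 2 has {n,p,q,r}; that leaves o.
At row 1, column 5: row 1 has {o,q,s}; column 5 has {p,q,r,s}; that leaves n.
At row 1, column 6: row 1 has {n,o,q,s}; column 6 has {o,r,s}; that leaves p.
At row 2, column 2: row 2 has {r}; column 2 has {n,o,p,q,r}; that leaves s.
At row 3, column 1: row 3 has {o,q,r,s}; column 1 has {n,q}; that leaves p.
At row 3, column 4: row 3 has {o,p,q,r,s}; column 4 has {s}; that leaves n.
At row 4, column 3: row 4 has {n,p,s}; column 3 has {n,q,r,s}; that leaves o.
At row 4, column 6: row 4 has {n,o,p,s}; column 6 has {o,p,r,s}; that leaves q.
At row 5, column 4: row 5 has {n,p,q,r}; column 4 has {n,s}; that leaves o.
At row 6, column 4: row 6 has {n,q,r,s}; column 4 has {n,o,s}; that leaves p.
At row 6, column 5: row 6 has {n,p,q,r,s}; column 5 has {n,p,q,r,s}; that leaves o.
At row 1, column 1: row 1 has {n,o,p,q,s}; column 1 has {n,p,q}; that leaves r.
At row 2, column 1: row 2 has {r,s}; column 1 has {n,p,q,r}; that leaves o.
At row 2, column 3: row 2 has {o,r,s}; column 3 has {n,o,q,r,s}; that leaves p.
At row 2, column 4: row 2 has {o,p,r,s}; column 4 has {n,o,p,s}; that leaves q.
At row 2, column 6: row 2 has {o,p,q,r,s}; column 6 has {o,p,q,r,s}; that leaves n.
At row 4, column 4: row 4 has {n,o,p,q,s}; column 4 has {n,o,p,q,s}; that leaves r.
At row 5, column 1: row 5 has {n,o,p,q,r}; column 1 has {n,o,p,q,r}; that leaves s.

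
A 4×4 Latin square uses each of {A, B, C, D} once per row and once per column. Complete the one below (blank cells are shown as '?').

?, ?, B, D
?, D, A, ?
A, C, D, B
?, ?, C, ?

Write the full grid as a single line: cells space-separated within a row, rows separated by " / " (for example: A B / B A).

C A B D / B D A C / A C D B / D B C A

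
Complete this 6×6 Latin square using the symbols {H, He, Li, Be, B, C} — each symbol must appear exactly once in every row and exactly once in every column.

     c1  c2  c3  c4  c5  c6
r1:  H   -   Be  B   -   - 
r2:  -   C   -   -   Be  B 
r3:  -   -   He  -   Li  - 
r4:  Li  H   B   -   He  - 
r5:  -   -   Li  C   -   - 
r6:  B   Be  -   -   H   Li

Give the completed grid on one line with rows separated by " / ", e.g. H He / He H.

H Li Be B C He / He C H Li Be B / C B He H Li Be / Li H B Be He C / Be He Li C B H / B Be C He H Li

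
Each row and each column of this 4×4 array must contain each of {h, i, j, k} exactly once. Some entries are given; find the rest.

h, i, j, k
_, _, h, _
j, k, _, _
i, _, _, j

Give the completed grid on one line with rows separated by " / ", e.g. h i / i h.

h i j k / k j h i / j k i h / i h k j

At row 2, column 1: row 2 has {h}; column 1 has {h,i,j}; that leaves k.
At row 2, column 2: row 2 has {h,k}; column 2 has {i,k}; that leaves j.
At row 2, column 4: row 2 has {h,j,k}; column 4 has {j,k}; that leaves i.
At row 3, column 3: row 3 has {j,k}; column 3 has {h,j}; that leaves i.
At row 3, column 4: row 3 has {i,j,k}; column 4 has {i,j,k}; that leaves h.
At row 4, column 2: row 4 has {i,j}; column 2 has {i,j,k}; that leaves h.
At row 4, column 3: row 4 has {h,i,j}; column 3 has {h,i,j}; that leaves k.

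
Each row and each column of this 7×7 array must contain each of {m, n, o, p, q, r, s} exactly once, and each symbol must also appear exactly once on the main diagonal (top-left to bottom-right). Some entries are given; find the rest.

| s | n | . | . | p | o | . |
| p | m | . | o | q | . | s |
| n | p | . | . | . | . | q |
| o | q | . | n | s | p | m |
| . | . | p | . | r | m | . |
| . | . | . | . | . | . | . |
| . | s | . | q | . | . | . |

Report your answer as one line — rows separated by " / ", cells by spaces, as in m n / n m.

At row 1, column 7: row 1 has {n,o,p,s}; column 7 has {m,q,s}; that leaves r.
At row 3, column 3: row 3 has {n,p,q}; column 3 has {p}; the diagonal has {m,n,r,s}; that leaves o.
At row 3, column 5: row 3 has {n,o,p,q}; column 5 has {p,q,r,s}; that leaves m.
At row 4, column 3: row 4 has {m,n,o,p,q,s}; column 3 has {o,p}; that leaves r.
At row 5, column 1: row 5 has {m,p,r}; column 1 has {n,o,p,s}; that leaves q.
At row 5, column 2: row 5 has {m,p,q,r}; column 2 has {m,n,p,q,s}; that leaves o.
At row 5, column 4: row 5 has {m,o,p,q,r}; column 4 has {n,o,q}; that leaves s.
At row 5, column 7: row 5 has {m,o,p,q,r,s}; column 7 has {m,q,r,s}; that leaves n.
At row 6, column 2: row 6 is empty so far; column 2 has {m,n,o,p,q,s}; that leaves r.
At row 6, column 6: row 6 has {r}; column 6 has {m,o,p}; the diagonal has {m,n,o,r,s}; that leaves q.
At row 7, column 7: row 7 has {q,s}; column 7 has {m,n,q,r,s}; the diagonal has {m,n,o,q,r,s}; that leaves p.
At row 1, column 4: row 1 has {n,o,p,r,s}; column 4 has {n,o,q,s}; that leaves m.
At row 2, column 3: row 2 has {m,o,p,q,s}; column 3 has {o,p,r}; that leaves n.
At row 2, column 6: row 2 has {m,n,o,p,q,s}; column 6 has {m,o,p,q}; that leaves r.
At row 3, column 4: row 3 has {m,n,o,p,q}; column 4 has {m,n,o,q,s}; that leaves r.
At row 3, column 6: row 3 has {m,n,o,p,q,r}; column 6 has {m,o,p,q,r}; that leaves s.
At row 6, column 1: row 6 has {q,r}; column 1 has {n,o,p,q,s}; that leaves m.
At row 6, column 3: row 6 has {m,q,r}; column 3 has {n,o,p,r}; that leaves s.
At row 6, column 4: row 6 has {m,q,r,s}; column 4 has {m,n,o,q,r,s}; that leaves p.
At row 6, column 7: row 6 has {m,p,q,r,s}; column 7 has {m,n,p,q,r,s}; that leaves o.
At row 7, column 1: row 7 has {p,q,s}; column 1 has {m,n,o,p,q,s}; that leaves r.
At row 7, column 3: row 7 has {p,q,r,s}; column 3 has {n,o,p,r,s}; that leaves m.
At row 7, column 6: row 7 has {m,p,q,r,s}; column 6 has {m,o,p,q,r,s}; that leaves n.
At row 1, column 3: row 1 has {m,n,o,p,r,s}; column 3 has {m,n,o,p,r,s}; that leaves q.
At row 6, column 5: row 6 has {m,o,p,q,r,s}; column 5 has {m,p,q,r,s}; that leaves n.
At row 7, column 5: row 7 has {m,n,p,q,r,s}; column 5 has {m,n,p,q,r,s}; that leaves o.

s n q m p o r / p m n o q r s / n p o r m s q / o q r n s p m / q o p s r m n / m r s p n q o / r s m q o n p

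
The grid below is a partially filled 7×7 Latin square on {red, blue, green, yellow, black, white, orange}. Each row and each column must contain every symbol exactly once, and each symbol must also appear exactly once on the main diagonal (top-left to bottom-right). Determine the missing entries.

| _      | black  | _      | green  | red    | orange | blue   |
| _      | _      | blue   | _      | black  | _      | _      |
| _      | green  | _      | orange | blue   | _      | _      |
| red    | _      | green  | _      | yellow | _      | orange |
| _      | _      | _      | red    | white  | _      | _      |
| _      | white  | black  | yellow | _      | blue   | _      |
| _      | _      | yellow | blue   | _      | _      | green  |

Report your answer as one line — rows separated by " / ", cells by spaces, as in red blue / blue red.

(r1,c1) = yellow
(r1,c3) = white
(r2,c4) = white
(r3,c3) = red
(r4,c2) = blue
(r4,c4) = black
(r4,c6) = white
(r5,c3) = orange
(r6,c7) = red
(r7,c5) = orange
(r2,c2) = orange
(r2,c7) = yellow
(r5,c2) = yellow
(r5,c7) = black
(r6,c5) = green
(r7,c2) = red
(r7,c6) = black
(r2,c1) = green
(r2,c6) = red
(r3,c6) = yellow
(r3,c7) = white
(r5,c1) = blue
(r5,c6) = green
(r6,c1) = orange
(r7,c1) = white
(r3,c1) = black

yellow black white green red orange blue / green orange blue white black red yellow / black green red orange blue yellow white / red blue green black yellow white orange / blue yellow orange red white green black / orange white black yellow green blue red / white red yellow blue orange black green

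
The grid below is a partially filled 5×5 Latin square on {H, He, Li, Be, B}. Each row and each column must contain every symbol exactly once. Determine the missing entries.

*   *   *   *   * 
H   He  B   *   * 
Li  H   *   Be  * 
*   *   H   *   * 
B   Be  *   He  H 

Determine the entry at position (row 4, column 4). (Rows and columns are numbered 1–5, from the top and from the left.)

B

Cell (r2,c4): row 2 has {H,He,B}; column 4 has {He,Be} → Li.
Cell (r2,c5): row 2 has {H,He,Li,B}; column 5 has {H} → Be.
Cell (r3,c3): row 3 has {H,Li,Be}; column 3 has {H,B} → He.
Cell (r3,c5): row 3 has {H,He,Li,Be}; column 5 has {H,Be} → B.
Cell (r4,c4): row 4 has {H}; column 4 has {He,Li,Be} → B.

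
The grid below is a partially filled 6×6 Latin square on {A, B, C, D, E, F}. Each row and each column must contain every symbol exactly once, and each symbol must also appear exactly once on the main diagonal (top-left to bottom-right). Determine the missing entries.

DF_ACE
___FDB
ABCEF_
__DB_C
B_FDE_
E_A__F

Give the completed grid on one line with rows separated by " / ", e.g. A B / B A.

(r1,c3) = B
(r2,c1) = C
(r2,c2) = A
(r2,c3) = E
(r3,c6) = D
(r4,c1) = F
(r4,c2) = E
(r4,c5) = A
(r5,c2) = C
(r5,c6) = A
(r6,c2) = D
(r6,c4) = C
(r6,c5) = B

D F B A C E / C A E F D B / A B C E F D / F E D B A C / B C F D E A / E D A C B F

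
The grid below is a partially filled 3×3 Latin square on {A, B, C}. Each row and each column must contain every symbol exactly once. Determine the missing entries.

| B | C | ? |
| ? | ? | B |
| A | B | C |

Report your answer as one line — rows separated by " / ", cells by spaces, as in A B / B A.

row 1 has {B,C}; column 3 has {B,C} — only A is left for (r1,c3).
row 2 has {B}; column 1 has {A,B} — only C is left for (r2,c1).
row 2 has {B,C}; column 2 has {B,C} — only A is left for (r2,c2).

B C A / C A B / A B C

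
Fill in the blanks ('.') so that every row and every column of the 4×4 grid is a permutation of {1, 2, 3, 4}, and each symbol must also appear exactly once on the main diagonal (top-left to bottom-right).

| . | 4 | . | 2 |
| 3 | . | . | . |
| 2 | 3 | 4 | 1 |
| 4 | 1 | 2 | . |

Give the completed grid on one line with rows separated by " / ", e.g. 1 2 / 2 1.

1 4 3 2 / 3 2 1 4 / 2 3 4 1 / 4 1 2 3

(r1,c1): row 1 has {2,4}; column 1 has {2,3,4}; the diagonal has {4}, so it must be 1.
(r1,c3): row 1 has {1,2,4}; column 3 has {2,4}, so it must be 3.
(r2,c2): row 2 has {3}; column 2 has {1,3,4}; the diagonal has {1,4}, so it must be 2.
(r2,c3): row 2 has {2,3}; column 3 has {2,3,4}, so it must be 1.
(r2,c4): row 2 has {1,2,3}; column 4 has {1,2}, so it must be 4.
(r4,c4): row 4 has {1,2,4}; column 4 has {1,2,4}; the diagonal has {1,2,4}, so it must be 3.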